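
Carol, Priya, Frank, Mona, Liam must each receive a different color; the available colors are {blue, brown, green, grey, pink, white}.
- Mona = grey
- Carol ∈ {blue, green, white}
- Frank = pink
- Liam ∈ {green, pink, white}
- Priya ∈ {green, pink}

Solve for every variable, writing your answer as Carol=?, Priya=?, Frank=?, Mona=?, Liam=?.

Carol=blue, Priya=green, Frank=pink, Mona=grey, Liam=white

Frank's domain is down to {pink}, so Frank = pink. Remove pink from Priya, Liam.
Mona's domain is down to {grey}, so Mona = grey.
Priya's domain is down to {green}, so Priya = green. Strike green from Carol, Liam.
Liam's domain is down to {white}, so Liam = white. Eliminate white elsewhere: Carol.
Carol must be blue (only option left).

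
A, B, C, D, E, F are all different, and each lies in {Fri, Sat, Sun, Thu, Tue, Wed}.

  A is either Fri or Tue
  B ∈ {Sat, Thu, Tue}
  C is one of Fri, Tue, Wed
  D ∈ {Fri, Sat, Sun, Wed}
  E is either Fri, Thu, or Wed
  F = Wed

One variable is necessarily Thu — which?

F must be Wed (only option left). Strike Wed from C, D, E.
The 5 still-open variables together cover exactly {Fri, Sat, Sun, Thu, Tue} — 5 values for 5 variables — and Sun appears only in D's list, so D = Sun.
The 4 still-open variables together cover exactly {Fri, Sat, Thu, Tue} — 4 values for 4 variables — and Sat appears only in B's list, so B = Sat.
Among the 3 still-open variables, Thu fits only E (and all 3 values in {Fri, Thu, Tue} must be used), so E = Thu.

E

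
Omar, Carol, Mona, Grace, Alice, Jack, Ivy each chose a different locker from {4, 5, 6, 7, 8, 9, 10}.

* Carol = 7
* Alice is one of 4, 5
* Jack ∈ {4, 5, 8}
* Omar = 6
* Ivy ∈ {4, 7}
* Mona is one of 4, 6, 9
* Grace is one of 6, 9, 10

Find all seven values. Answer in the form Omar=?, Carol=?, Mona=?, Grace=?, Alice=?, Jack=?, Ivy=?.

Omar's domain is down to {6}, so Omar = 6. Remove 6 from Mona, Grace.
Carol must be 7 (only option left). So Ivy can't be 7.
Ivy must be 4 (only option left). Eliminate 4 elsewhere: Mona, Alice, Jack.
That leaves Mona = 9. Eliminate 9 elsewhere: Grace.
Grace's domain is down to {10}, so Grace = 10.
That leaves Alice = 5. Remove 5 from Jack.
That leaves Jack = 8.

Omar=6, Carol=7, Mona=9, Grace=10, Alice=5, Jack=8, Ivy=4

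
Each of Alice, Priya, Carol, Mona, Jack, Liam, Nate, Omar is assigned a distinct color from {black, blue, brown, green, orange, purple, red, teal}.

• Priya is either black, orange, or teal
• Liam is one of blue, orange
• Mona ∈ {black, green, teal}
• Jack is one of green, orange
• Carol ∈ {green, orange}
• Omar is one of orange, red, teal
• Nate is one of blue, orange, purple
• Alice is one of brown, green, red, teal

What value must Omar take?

The 8 variables draw from only 8 values {black, blue, brown, green, orange, purple, red, teal}, so each is used; only Alice can be brown, hence Alice = brown.
The 7 still-open variables together cover exactly {black, blue, green, orange, purple, red, teal} — 7 values for 7 variables — and purple appears only in Nate's list, so Nate = purple.
Among the 6 still-open variables, blue fits only Liam (and all 6 values in {black, blue, green, orange, red, teal} must be used), so Liam = blue.
The 5 still-open variables draw from only 5 values {black, green, orange, red, teal}, so each is used; only Omar can be red, hence Omar = red.

red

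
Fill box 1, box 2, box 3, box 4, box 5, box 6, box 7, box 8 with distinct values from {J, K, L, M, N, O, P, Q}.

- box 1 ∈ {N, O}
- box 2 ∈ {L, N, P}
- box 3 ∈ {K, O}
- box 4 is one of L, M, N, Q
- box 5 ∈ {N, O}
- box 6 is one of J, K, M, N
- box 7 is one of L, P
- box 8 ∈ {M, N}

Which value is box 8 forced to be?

M

The 8 variables draw from only 8 values {J, K, L, M, N, O, P, Q}, so each is used; only box 6 can be J, hence box 6 = J.
Among the 7 still-open variables, K fits only box 3 (and all 7 values in {K, L, M, N, O, P, Q} must be used), so box 3 = K.
The 6 still-open variables draw from only 6 values {L, M, N, O, P, Q}, so each is used; only box 4 can be Q, hence box 4 = Q.
Among the 5 still-open variables, M fits only box 8 (and all 5 values in {L, M, N, O, P} must be used), so box 8 = M.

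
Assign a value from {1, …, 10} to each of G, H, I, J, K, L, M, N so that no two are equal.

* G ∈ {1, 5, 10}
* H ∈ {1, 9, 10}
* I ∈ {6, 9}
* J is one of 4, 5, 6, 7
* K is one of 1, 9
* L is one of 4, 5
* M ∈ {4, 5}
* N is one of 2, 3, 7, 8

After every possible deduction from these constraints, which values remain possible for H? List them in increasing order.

1, 9, 10

The 2 variables L and M are confined to {4, 5}, which locks those values in; drop them from G, J.
G, H, K share exactly the 3 values {1, 9, 10}; by pigeonhole those values go to them, so strike 1, 9, 10 from I.
I must be 6 (only option left). So J can't be 6.
That leaves J = 7. So N can't be 7.
No further eliminations apply; H can still be any of 1, 9, 10.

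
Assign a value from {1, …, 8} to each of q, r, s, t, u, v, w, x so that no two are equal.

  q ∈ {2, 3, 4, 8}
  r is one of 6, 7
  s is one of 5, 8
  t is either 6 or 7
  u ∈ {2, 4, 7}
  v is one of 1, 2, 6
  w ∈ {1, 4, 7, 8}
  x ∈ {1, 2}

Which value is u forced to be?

4

The 8 variables draw from only 8 values {1, 2, 3, 4, 5, 6, 7, 8}, so each is used; only q can be 3, hence q = 3.
The 7 still-open variables together cover exactly {1, 2, 4, 5, 6, 7, 8} — 7 values for 7 variables — and 5 appears only in s's list, so s = 5.
Among the 6 still-open variables, 8 fits only w (and all 6 values in {1, 2, 4, 6, 7, 8} must be used), so w = 8.
The 5 still-open variables together cover exactly {1, 2, 4, 6, 7} — 5 values for 5 variables — and 4 appears only in u's list, so u = 4.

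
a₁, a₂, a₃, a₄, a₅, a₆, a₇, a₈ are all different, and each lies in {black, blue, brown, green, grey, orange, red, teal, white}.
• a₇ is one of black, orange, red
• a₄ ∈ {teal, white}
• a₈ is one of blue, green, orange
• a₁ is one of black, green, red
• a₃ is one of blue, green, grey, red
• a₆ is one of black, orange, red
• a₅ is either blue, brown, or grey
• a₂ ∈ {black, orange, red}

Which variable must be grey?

a₂, a₆, a₇ between them cover only {black, orange, red} — a naked triple. Remove those values from a₁, a₃, a₈.
That leaves a₁ = green. Eliminate green elsewhere: a₃, a₈.
a₈ has just one choice, so a₈ = blue. Remove blue from a₃, a₅.
So grey goes to a₃.

a₃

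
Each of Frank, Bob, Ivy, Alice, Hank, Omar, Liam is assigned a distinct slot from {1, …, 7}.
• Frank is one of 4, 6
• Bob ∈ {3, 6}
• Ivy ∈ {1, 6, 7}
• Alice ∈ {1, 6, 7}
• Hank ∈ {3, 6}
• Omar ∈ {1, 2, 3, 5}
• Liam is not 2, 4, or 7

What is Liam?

5

Among the 7 variables, 2 fits only Omar (and all 7 values in {1, 2, 3, 4, 5, 6, 7} must be used), so Omar = 2.
The 6 still-open variables together cover exactly {1, 3, 4, 5, 6, 7} — 6 values for 6 variables — and 4 appears only in Frank's list, so Frank = 4.
The 5 still-open variables draw from only 5 values {1, 3, 5, 6, 7}, so each is used; only Liam can be 5, hence Liam = 5.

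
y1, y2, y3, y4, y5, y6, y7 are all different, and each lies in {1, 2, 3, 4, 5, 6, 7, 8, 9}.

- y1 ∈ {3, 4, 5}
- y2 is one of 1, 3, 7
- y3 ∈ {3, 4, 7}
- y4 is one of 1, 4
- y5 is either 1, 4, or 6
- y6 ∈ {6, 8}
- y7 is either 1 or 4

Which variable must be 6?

The 7 variables together cover exactly {1, 3, 4, 5, 6, 7, 8} — 7 values for 7 variables — and 5 appears only in y1's list, so y1 = 5.
The 6 still-open variables draw from only 6 values {1, 3, 4, 6, 7, 8}, so each is used; only y6 can be 8, hence y6 = 8.
The 5 still-open variables together cover exactly {1, 3, 4, 6, 7} — 5 values for 5 variables — and 6 appears only in y5's list, so y5 = 6.

y5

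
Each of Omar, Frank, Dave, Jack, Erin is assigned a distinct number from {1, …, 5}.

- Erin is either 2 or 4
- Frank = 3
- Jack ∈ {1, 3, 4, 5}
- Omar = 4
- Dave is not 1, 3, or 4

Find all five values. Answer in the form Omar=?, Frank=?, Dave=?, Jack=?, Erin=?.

Omar has just one choice, so Omar = 4. Strike 4 from Jack, Erin.
Frank has just one choice, so Frank = 3. Eliminate 3 elsewhere: Jack.
Erin has just one choice, so Erin = 2. Strike 2 from Dave.
Dave has just one choice, so Dave = 5. So Jack can't be 5.
Jack's domain is down to {1}, so Jack = 1.

Omar=4, Frank=3, Dave=5, Jack=1, Erin=2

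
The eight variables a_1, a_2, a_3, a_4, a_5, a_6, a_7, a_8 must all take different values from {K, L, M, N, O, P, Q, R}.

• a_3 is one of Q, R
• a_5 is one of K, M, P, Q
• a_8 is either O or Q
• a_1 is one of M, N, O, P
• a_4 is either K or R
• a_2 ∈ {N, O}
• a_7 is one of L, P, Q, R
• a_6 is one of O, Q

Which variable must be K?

a_4

The 8 variables draw from only 8 values {K, L, M, N, O, P, Q, R}, so each is used; only a_7 can be L, hence a_7 = L.
a_6 and a_8 between them cover only {O, Q} — a naked pair. Remove those values from a_1, a_2, a_3, a_5.
a_2's domain is down to {N}, so a_2 = N. So a_1 can't be N.
a_3 must be R (only option left). So a_4 can't be R.
So K goes to a_4.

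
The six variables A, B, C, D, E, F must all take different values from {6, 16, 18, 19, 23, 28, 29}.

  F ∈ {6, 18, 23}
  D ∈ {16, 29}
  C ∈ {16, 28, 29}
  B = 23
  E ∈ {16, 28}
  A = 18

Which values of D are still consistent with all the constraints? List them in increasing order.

16, 29

A must be 18 (only option left). Strike 18 from F.
B must be 23 (only option left). Eliminate 23 elsewhere: F.
F has just one choice, so F = 6.
No further eliminations apply; D can still be any of 16, 29.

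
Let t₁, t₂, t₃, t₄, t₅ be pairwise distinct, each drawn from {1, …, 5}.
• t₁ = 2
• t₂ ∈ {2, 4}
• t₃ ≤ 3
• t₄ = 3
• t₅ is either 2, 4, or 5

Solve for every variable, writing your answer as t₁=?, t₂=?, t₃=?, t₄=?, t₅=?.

t₁ must be 2 (only option left). Remove 2 from t₂, t₃, t₅.
That leaves t₂ = 4. Remove 4 from t₅.
That leaves t₄ = 3. Remove 3 from t₃.
t₅ has just one choice, so t₅ = 5.
t₃ must be 1 (only option left).

t₁=2, t₂=4, t₃=1, t₄=3, t₅=5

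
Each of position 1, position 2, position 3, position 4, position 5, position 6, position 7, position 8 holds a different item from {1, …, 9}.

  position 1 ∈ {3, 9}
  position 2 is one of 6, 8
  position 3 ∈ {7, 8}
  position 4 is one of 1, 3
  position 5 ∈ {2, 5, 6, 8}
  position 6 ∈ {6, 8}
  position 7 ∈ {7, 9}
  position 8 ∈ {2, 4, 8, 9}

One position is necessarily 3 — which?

position 2 and position 6 between them cover only {6, 8} — a naked pair. Remove those values from position 3, position 5, position 8.
position 3 has just one choice, so position 3 = 7. Eliminate 7 elsewhere: position 7.
position 7's domain is down to {9}, so position 7 = 9. Remove 9 from position 1, position 8.
So 3 goes to position 1.

position 1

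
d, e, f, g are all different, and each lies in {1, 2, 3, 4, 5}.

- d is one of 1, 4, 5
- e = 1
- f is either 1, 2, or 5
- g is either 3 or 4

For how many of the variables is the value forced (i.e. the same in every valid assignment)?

e's domain is down to {1}, so e = 1. So d, f can't be 1.
Determined: e=1. The other variables each still have more than one consistent value. That makes 1.

1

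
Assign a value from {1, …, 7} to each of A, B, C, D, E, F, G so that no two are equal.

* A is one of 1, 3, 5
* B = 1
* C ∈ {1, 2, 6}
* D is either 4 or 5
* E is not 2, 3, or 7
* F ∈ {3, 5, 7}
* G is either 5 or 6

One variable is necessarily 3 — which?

B has just one choice, so B = 1. Remove 1 from A, C, E.
The 6 still-open variables together cover exactly {2, 3, 4, 5, 6, 7} — 6 values for 6 variables — and 2 appears only in C's list, so C = 2.
The 5 still-open variables together cover exactly {3, 4, 5, 6, 7} — 5 values for 5 variables — and 7 appears only in F's list, so F = 7.
Among the 4 still-open variables, 3 fits only A (and all 4 values in {3, 4, 5, 6} must be used), so A = 3.

A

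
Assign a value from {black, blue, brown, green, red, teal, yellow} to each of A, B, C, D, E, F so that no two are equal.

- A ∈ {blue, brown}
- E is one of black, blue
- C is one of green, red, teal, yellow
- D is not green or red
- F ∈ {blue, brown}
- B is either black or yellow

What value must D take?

teal

The 2 variables A and F are confined to {blue, brown}, which locks those values in; drop them from D, E.
E's domain is down to {black}, so E = black. Eliminate black elsewhere: B, D.
B has just one choice, so B = yellow. So C, D can't be yellow.
So D = teal.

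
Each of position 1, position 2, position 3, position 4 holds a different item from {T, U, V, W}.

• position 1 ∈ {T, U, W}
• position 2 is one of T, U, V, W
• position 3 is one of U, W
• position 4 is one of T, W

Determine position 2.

Among the 4 variables, V fits only position 2 (and all 4 values in {T, U, V, W} must be used), so position 2 = V.

V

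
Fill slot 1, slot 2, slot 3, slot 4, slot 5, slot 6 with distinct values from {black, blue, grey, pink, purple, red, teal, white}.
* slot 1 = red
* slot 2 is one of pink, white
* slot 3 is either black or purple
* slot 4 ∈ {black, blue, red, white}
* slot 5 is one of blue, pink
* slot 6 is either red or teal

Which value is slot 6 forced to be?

teal

slot 1 has just one choice, so slot 1 = red. So slot 4, slot 6 can't be red.
So slot 6 = teal.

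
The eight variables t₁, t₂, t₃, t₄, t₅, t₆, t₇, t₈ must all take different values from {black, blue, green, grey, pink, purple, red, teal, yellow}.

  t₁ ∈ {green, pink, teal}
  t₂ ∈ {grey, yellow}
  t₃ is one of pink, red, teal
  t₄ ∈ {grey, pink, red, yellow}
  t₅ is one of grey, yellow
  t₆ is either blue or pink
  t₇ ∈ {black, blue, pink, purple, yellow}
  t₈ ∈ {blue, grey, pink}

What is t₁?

t₂ and t₅ between them cover only {grey, yellow} — a naked pair. Remove those values from t₄, t₇, t₈.
The 2 variables t₆ and t₈ are confined to {blue, pink}, which locks those values in; drop them from t₁, t₃, t₄, t₇.
t₄ has just one choice, so t₄ = red. Strike red from t₃.
t₃'s domain is down to {teal}, so t₃ = teal. Strike teal from t₁.
So t₁ = green.

green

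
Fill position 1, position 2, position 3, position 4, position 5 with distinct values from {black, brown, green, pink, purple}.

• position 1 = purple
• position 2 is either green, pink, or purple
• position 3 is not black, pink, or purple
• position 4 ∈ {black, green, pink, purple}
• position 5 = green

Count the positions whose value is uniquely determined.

position 1 must be purple (only option left). Remove purple from position 2, position 4.
That leaves position 5 = green. Strike green from position 2, position 3, position 4.
position 2 must be pink (only option left). Remove pink from position 4.
position 3's domain is down to {brown}, so position 3 = brown.
position 4 must be black (only option left).
Every position is fixed: position 1=purple, position 2=pink, position 3=brown, position 4=black, position 5=green. That makes 5.

5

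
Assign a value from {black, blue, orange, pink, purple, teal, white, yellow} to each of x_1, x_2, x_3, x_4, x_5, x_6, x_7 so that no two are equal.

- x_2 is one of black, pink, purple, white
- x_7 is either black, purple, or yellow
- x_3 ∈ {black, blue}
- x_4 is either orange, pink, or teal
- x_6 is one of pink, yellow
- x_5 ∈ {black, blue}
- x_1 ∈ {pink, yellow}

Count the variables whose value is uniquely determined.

The 2 variables x_1 and x_6 are confined to {pink, yellow}, which locks those values in; drop them from x_2, x_4, x_7.
x_3 and x_5 share exactly the 2 values {black, blue}; by pigeonhole those values go to them, so strike black, blue from x_2, x_7.
x_7 must be purple (only option left). Remove purple from x_2.
x_2 must be white (only option left).
Determined: x_2=white, x_7=purple. The other variables each still have more than one consistent value. That makes 2.

2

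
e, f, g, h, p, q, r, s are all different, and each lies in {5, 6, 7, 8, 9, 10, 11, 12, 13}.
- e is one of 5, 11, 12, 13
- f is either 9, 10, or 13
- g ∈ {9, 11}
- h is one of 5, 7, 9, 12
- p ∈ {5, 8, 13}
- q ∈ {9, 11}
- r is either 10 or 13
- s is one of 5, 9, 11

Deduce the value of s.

5

The 8 variables together cover exactly {5, 7, 8, 9, 10, 11, 12, 13} — 8 values for 8 variables — and 7 appears only in h's list, so h = 7.
The 7 still-open variables draw from only 7 values {5, 8, 9, 10, 11, 12, 13}, so each is used; only p can be 8, hence p = 8.
The 6 still-open variables together cover exactly {5, 9, 10, 11, 12, 13} — 6 values for 6 variables — and 12 appears only in e's list, so e = 12.
The 5 still-open variables together cover exactly {5, 9, 10, 11, 13} — 5 values for 5 variables — and 5 appears only in s's list, so s = 5.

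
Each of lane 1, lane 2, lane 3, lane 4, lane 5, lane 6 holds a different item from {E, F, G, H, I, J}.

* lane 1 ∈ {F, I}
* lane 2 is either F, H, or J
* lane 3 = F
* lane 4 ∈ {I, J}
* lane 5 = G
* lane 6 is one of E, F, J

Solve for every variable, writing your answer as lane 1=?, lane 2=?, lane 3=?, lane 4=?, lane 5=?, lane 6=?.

lane 1=I, lane 2=H, lane 3=F, lane 4=J, lane 5=G, lane 6=E

lane 3's domain is down to {F}, so lane 3 = F. So lane 1, lane 2, lane 6 can't be F.
That leaves lane 5 = G.
lane 1 must be I (only option left). Strike I from lane 4.
That leaves lane 4 = J. Strike J from lane 2, lane 6.
lane 6 must be E (only option left).
lane 2 has just one choice, so lane 2 = H.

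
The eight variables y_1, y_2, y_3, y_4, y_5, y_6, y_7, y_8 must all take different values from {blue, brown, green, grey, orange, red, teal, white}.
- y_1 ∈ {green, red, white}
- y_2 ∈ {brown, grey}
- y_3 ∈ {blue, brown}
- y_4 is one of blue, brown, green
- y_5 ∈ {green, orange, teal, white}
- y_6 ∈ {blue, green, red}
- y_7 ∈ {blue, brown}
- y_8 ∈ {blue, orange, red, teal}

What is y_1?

Among the 8 variables, grey fits only y_2 (and all 8 values in {blue, brown, green, grey, orange, red, teal, white} must be used), so y_2 = grey.
The 2 variables y_3 and y_7 are confined to {blue, brown}, which locks those values in; drop them from y_4, y_6, y_8.
That leaves y_4 = green. Eliminate green elsewhere: y_1, y_5, y_6.
y_6 must be red (only option left). Remove red from y_1, y_8.
So y_1 = white.

white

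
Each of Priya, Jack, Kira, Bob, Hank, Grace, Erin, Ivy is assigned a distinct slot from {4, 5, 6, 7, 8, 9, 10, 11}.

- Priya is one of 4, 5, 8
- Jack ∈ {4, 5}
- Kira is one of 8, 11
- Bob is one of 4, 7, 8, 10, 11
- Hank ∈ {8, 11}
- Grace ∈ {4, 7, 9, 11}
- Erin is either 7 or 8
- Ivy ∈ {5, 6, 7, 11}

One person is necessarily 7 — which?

The 8 variables draw from only 8 values {4, 5, 6, 7, 8, 9, 10, 11}, so each is used; only Ivy can be 6, hence Ivy = 6.
Among the 7 still-open variables, 9 fits only Grace (and all 7 values in {4, 5, 7, 8, 9, 10, 11} must be used), so Grace = 9.
Among the 6 still-open variables, 10 fits only Bob (and all 6 values in {4, 5, 7, 8, 10, 11} must be used), so Bob = 10.
The 5 still-open variables together cover exactly {4, 5, 7, 8, 11} — 5 values for 5 variables — and 7 appears only in Erin's list, so Erin = 7.

Erin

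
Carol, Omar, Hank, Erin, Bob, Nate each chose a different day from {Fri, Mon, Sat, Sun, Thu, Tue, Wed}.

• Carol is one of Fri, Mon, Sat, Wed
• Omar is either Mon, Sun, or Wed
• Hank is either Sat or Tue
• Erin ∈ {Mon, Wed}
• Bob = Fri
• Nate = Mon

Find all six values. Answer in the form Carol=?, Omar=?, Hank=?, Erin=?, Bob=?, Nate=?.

Bob's domain is down to {Fri}, so Bob = Fri. Strike Fri from Carol.
Nate has just one choice, so Nate = Mon. Eliminate Mon elsewhere: Carol, Omar, Erin.
That leaves Erin = Wed. Remove Wed from Carol, Omar.
Carol has just one choice, so Carol = Sat. Remove Sat from Hank.
Omar has just one choice, so Omar = Sun.
Hank must be Tue (only option left).

Carol=Sat, Omar=Sun, Hank=Tue, Erin=Wed, Bob=Fri, Nate=Mon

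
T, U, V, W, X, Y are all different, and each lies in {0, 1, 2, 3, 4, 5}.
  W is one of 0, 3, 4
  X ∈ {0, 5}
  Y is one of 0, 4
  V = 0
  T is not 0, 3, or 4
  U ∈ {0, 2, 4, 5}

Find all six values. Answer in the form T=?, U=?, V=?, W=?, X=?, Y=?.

T=1, U=2, V=0, W=3, X=5, Y=4

V must be 0 (only option left). Strike 0 from U, W, X, Y.
That leaves X = 5. So T, U can't be 5.
Y must be 4 (only option left). Remove 4 from U, W.
That leaves U = 2. Strike 2 from T.
W's domain is down to {3}, so W = 3.
That leaves T = 1.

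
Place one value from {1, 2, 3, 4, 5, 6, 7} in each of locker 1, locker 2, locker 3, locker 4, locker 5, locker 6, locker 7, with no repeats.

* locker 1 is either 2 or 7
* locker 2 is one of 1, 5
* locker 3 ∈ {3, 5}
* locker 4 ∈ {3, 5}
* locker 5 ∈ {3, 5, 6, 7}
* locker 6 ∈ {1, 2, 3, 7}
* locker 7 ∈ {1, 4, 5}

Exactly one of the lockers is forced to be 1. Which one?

locker 2

The 7 variables together cover exactly {1, 2, 3, 4, 5, 6, 7} — 7 values for 7 variables — and 4 appears only in locker 7's list, so locker 7 = 4.
The 6 still-open variables draw from only 6 values {1, 2, 3, 5, 6, 7}, so each is used; only locker 5 can be 6, hence locker 5 = 6.
The 2 variables locker 3 and locker 4 are confined to {3, 5}, which locks those values in; drop them from locker 2, locker 6.
So 1 goes to locker 2.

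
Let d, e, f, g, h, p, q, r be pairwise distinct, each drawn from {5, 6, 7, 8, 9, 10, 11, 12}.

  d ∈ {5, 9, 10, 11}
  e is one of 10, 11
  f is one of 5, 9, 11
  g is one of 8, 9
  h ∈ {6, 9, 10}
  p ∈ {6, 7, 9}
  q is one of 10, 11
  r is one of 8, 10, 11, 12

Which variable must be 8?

g

Among the 8 variables, 7 fits only p (and all 8 values in {5, 6, 7, 8, 9, 10, 11, 12} must be used), so p = 7.
Among the 7 still-open variables, 6 fits only h (and all 7 values in {5, 6, 8, 9, 10, 11, 12} must be used), so h = 6.
The 6 still-open variables together cover exactly {5, 8, 9, 10, 11, 12} — 6 values for 6 variables — and 12 appears only in r's list, so r = 12.
The 5 still-open variables draw from only 5 values {5, 8, 9, 10, 11}, so each is used; only g can be 8, hence g = 8.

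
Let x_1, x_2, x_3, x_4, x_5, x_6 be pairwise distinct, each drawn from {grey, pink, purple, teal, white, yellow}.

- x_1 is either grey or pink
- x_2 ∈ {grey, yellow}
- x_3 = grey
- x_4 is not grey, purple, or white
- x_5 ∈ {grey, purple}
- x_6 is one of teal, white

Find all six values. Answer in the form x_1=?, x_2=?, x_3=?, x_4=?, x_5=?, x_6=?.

x_3 must be grey (only option left). Remove grey from x_1, x_2, x_5.
x_5's domain is down to {purple}, so x_5 = purple.
x_1 has just one choice, so x_1 = pink. Remove pink from x_4.
x_2's domain is down to {yellow}, so x_2 = yellow. Eliminate yellow elsewhere: x_4.
x_4 must be teal (only option left). Remove teal from x_6.
x_6 must be white (only option left).

x_1=pink, x_2=yellow, x_3=grey, x_4=teal, x_5=purple, x_6=white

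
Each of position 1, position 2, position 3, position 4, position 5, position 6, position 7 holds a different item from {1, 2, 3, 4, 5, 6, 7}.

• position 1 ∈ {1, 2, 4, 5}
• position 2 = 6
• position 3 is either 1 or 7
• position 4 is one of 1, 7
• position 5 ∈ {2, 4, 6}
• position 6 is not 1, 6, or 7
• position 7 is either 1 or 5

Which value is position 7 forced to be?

position 2 must be 6 (only option left). Remove 6 from position 5.
The 6 still-open variables draw from only 6 values {1, 2, 3, 4, 5, 7}, so each is used; only position 6 can be 3, hence position 6 = 3.
position 3 and position 4 between them cover only {1, 7} — a naked pair. Remove those values from position 1, position 7.
So position 7 = 5.

5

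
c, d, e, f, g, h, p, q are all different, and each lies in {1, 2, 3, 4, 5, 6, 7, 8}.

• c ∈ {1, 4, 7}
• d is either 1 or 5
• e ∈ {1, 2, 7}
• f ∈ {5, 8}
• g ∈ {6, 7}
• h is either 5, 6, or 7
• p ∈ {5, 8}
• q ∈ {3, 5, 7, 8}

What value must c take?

The 8 variables draw from only 8 values {1, 2, 3, 4, 5, 6, 7, 8}, so each is used; only e can be 2, hence e = 2.
The 7 still-open variables together cover exactly {1, 3, 4, 5, 6, 7, 8} — 7 values for 7 variables — and 3 appears only in q's list, so q = 3.
The 6 still-open variables together cover exactly {1, 4, 5, 6, 7, 8} — 6 values for 6 variables — and 4 appears only in c's list, so c = 4.

4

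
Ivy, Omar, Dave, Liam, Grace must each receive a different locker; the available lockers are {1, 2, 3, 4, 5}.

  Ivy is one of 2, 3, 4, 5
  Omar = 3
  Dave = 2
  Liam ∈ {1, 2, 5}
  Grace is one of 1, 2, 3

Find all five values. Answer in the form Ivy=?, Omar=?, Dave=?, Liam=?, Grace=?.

Ivy=4, Omar=3, Dave=2, Liam=5, Grace=1

Omar's domain is down to {3}, so Omar = 3. Strike 3 from Ivy, Grace.
Dave has just one choice, so Dave = 2. Eliminate 2 elsewhere: Ivy, Liam, Grace.
Grace has just one choice, so Grace = 1. Strike 1 from Liam.
Liam has just one choice, so Liam = 5. Eliminate 5 elsewhere: Ivy.
Ivy must be 4 (only option left).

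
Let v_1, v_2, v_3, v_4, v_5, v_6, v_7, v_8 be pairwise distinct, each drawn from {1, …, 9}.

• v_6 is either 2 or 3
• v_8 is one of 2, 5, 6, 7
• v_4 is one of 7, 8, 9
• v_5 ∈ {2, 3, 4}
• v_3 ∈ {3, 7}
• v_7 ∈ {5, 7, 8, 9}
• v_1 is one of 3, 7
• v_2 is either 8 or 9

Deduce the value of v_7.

5

The 8 variables together cover exactly {2, 3, 4, 5, 6, 7, 8, 9} — 8 values for 8 variables — and 4 appears only in v_5's list, so v_5 = 4.
The 7 still-open variables draw from only 7 values {2, 3, 5, 6, 7, 8, 9}, so each is used; only v_8 can be 6, hence v_8 = 6.
The 6 still-open variables together cover exactly {2, 3, 5, 7, 8, 9} — 6 values for 6 variables — and 2 appears only in v_6's list, so v_6 = 2.
The 5 still-open variables together cover exactly {3, 5, 7, 8, 9} — 5 values for 5 variables — and 5 appears only in v_7's list, so v_7 = 5.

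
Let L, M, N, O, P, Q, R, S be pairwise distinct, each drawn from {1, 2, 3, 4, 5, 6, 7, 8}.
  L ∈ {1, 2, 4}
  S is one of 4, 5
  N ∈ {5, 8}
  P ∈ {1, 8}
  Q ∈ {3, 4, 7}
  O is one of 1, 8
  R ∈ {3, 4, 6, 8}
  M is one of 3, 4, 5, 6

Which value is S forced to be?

Among the 8 variables, 2 fits only L (and all 8 values in {1, 2, 3, 4, 5, 6, 7, 8} must be used), so L = 2.
The 7 still-open variables draw from only 7 values {1, 3, 4, 5, 6, 7, 8}, so each is used; only Q can be 7, hence Q = 7.
The 2 variables O and P are confined to {1, 8}, which locks those values in; drop them from N, R.
N's domain is down to {5}, so N = 5. Strike 5 from M, S.
So S = 4.

4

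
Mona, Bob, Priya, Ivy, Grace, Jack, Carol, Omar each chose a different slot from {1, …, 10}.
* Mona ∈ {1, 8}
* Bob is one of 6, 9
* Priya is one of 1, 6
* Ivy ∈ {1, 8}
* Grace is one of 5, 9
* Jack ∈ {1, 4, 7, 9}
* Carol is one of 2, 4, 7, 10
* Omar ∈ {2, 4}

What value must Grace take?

5

Mona and Ivy share exactly the 2 values {1, 8}; by pigeonhole those values go to them, so strike 1, 8 from Priya, Jack.
Priya has just one choice, so Priya = 6. Remove 6 from Bob.
Bob's domain is down to {9}, so Bob = 9. So Grace, Jack can't be 9.
So Grace = 5.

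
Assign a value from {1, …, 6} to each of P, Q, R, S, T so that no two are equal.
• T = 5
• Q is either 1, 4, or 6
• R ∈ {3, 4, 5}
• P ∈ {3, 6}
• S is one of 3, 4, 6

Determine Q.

1

T has just one choice, so T = 5. So R can't be 5.
The 4 still-open variables draw from only 4 values {1, 3, 4, 6}, so each is used; only Q can be 1, hence Q = 1.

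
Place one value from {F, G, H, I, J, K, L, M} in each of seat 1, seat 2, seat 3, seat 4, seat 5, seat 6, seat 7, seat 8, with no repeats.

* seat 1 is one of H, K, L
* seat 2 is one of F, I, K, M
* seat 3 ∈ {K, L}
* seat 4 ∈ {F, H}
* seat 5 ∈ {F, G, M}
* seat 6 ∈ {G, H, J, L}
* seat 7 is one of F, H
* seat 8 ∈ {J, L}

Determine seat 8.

J

The 8 variables together cover exactly {F, G, H, I, J, K, L, M} — 8 values for 8 variables — and I appears only in seat 2's list, so seat 2 = I.
The 7 still-open variables draw from only 7 values {F, G, H, J, K, L, M}, so each is used; only seat 5 can be M, hence seat 5 = M.
Among the 6 still-open variables, G fits only seat 6 (and all 6 values in {F, G, H, J, K, L} must be used), so seat 6 = G.
Among the 5 still-open variables, J fits only seat 8 (and all 5 values in {F, H, J, K, L} must be used), so seat 8 = J.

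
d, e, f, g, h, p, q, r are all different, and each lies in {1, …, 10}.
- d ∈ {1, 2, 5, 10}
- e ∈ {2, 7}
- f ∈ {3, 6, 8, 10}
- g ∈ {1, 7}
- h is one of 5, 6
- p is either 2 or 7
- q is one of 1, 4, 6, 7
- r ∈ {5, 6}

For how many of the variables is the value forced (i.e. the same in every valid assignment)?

3

e and p share exactly the 2 values {2, 7}; by pigeonhole those values go to them, so strike 2, 7 from d, g, q.
g's domain is down to {1}, so g = 1. Remove 1 from d, q.
The 2 variables h and r are confined to {5, 6}, which locks those values in; drop them from d, f, q.
d must be 10 (only option left). Strike 10 from f.
That leaves q = 4.
Determined: d=10, g=1, q=4. The other variables each still have more than one consistent value. That makes 3.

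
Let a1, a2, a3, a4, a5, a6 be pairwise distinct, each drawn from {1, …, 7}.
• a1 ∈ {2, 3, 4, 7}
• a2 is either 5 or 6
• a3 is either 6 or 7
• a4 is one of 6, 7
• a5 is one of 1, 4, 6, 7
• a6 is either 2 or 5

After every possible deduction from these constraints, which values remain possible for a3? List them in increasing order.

6, 7

The 2 variables a3 and a4 are confined to {6, 7}, which locks those values in; drop them from a1, a2, a5.
a2's domain is down to {5}, so a2 = 5. Remove 5 from a6.
a6's domain is down to {2}, so a6 = 2. So a1 can't be 2.
No further eliminations apply; a3 can still be any of 6, 7.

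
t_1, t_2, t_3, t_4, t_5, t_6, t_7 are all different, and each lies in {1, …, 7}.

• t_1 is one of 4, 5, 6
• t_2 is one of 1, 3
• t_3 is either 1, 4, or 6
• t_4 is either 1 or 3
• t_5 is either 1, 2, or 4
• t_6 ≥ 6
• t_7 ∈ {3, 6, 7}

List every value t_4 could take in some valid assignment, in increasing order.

Among the 7 variables, 2 fits only t_5 (and all 7 values in {1, 2, 3, 4, 5, 6, 7} must be used), so t_5 = 2.
The 6 still-open variables draw from only 6 values {1, 3, 4, 5, 6, 7}, so each is used; only t_1 can be 5, hence t_1 = 5.
The 5 still-open variables draw from only 5 values {1, 3, 4, 6, 7}, so each is used; only t_3 can be 4, hence t_3 = 4.
The 2 variables t_2 and t_4 are confined to {1, 3}, which locks those values in; drop them from t_7.
No further eliminations apply; t_4 can still be any of 1, 3.

1, 3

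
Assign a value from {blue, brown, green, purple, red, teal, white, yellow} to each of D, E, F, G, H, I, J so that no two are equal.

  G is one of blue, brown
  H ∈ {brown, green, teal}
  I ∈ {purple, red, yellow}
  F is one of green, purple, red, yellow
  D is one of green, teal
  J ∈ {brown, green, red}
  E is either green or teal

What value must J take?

red

Among the 7 variables, blue fits only G (and all 7 values in {blue, brown, green, purple, red, teal, yellow} must be used), so G = blue.
D and E share exactly the 2 values {green, teal}; by pigeonhole those values go to them, so strike green, teal from F, H, J.
H has just one choice, so H = brown. Remove brown from J.
So J = red.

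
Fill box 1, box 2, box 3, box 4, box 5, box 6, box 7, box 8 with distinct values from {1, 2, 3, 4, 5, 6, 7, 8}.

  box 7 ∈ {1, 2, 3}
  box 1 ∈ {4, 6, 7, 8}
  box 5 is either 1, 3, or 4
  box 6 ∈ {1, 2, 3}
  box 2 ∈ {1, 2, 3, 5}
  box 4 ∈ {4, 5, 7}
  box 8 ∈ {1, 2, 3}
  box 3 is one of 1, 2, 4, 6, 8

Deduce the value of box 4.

box 6, box 7, box 8 share exactly the 3 values {1, 2, 3}; by pigeonhole those values go to them, so strike 1, 2, 3 from box 2, box 3, box 5.
box 2's domain is down to {5}, so box 2 = 5. Strike 5 from box 4.
That leaves box 5 = 4. So box 1, box 3, box 4 can't be 4.
So box 4 = 7.

7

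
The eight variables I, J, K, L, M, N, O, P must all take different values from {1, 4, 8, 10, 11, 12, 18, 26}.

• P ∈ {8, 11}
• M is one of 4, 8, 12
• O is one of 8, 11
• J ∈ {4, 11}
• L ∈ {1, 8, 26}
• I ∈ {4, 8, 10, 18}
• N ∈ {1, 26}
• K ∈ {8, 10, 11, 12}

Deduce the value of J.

Among the 8 variables, 18 fits only I (and all 8 values in {1, 4, 8, 10, 11, 12, 18, 26} must be used), so I = 18.
The 7 still-open variables together cover exactly {1, 4, 8, 10, 11, 12, 26} — 7 values for 7 variables — and 10 appears only in K's list, so K = 10.
The 6 still-open variables draw from only 6 values {1, 4, 8, 11, 12, 26}, so each is used; only M can be 12, hence M = 12.
Among the 5 still-open variables, 4 fits only J (and all 5 values in {1, 4, 8, 11, 26} must be used), so J = 4.

4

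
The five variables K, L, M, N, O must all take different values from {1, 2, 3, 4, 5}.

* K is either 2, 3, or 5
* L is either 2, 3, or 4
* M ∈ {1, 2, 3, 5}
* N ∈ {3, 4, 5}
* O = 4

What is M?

1

O's domain is down to {4}, so O = 4. Remove 4 from L, N.
The 4 still-open variables draw from only 4 values {1, 2, 3, 5}, so each is used; only M can be 1, hence M = 1.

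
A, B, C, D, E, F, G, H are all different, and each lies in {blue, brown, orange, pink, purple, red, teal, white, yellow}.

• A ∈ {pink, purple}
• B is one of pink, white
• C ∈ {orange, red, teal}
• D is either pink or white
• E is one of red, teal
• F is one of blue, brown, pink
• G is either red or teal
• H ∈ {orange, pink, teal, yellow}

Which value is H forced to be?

yellow

B and D share exactly the 2 values {pink, white}; by pigeonhole those values go to them, so strike pink, white from A, F, H.
A must be purple (only option left).
E and G share exactly the 2 values {red, teal}; by pigeonhole those values go to them, so strike red, teal from C, H.
C has just one choice, so C = orange. Remove orange from H.
So H = yellow.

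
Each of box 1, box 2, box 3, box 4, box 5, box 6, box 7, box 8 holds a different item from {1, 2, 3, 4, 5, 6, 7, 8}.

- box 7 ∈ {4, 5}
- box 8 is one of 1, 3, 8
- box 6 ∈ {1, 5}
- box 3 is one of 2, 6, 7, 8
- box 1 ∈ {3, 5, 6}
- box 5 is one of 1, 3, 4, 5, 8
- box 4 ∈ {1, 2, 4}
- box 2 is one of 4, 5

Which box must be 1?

Among the 8 variables, 7 fits only box 3 (and all 8 values in {1, 2, 3, 4, 5, 6, 7, 8} must be used), so box 3 = 7.
Among the 7 still-open variables, 2 fits only box 4 (and all 7 values in {1, 2, 3, 4, 5, 6, 8} must be used), so box 4 = 2.
The 6 still-open variables together cover exactly {1, 3, 4, 5, 6, 8} — 6 values for 6 variables — and 6 appears only in box 1's list, so box 1 = 6.
box 2 and box 7 between them cover only {4, 5} — a naked pair. Remove those values from box 5, box 6.
So 1 goes to box 6.

box 6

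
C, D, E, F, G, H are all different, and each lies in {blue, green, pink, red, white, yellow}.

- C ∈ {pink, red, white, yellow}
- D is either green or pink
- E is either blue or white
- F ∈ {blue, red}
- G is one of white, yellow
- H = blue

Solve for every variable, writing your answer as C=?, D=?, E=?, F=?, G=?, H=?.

H must be blue (only option left). Strike blue from E, F.
That leaves E = white. Strike white from C, G.
F's domain is down to {red}, so F = red. Eliminate red elsewhere: C.
That leaves G = yellow. Strike yellow from C.
C must be pink (only option left). So D can't be pink.
D must be green (only option left).

C=pink, D=green, E=white, F=red, G=yellow, H=blue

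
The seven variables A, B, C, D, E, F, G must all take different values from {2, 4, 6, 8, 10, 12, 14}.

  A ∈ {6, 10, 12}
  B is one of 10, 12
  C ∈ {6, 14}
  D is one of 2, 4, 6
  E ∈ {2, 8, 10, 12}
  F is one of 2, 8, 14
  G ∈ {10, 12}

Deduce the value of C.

14

Among the 7 variables, 4 fits only D (and all 7 values in {2, 4, 6, 8, 10, 12, 14} must be used), so D = 4.
B and G share exactly the 2 values {10, 12}; by pigeonhole those values go to them, so strike 10, 12 from A, E.
A's domain is down to {6}, so A = 6. Remove 6 from C.
So C = 14.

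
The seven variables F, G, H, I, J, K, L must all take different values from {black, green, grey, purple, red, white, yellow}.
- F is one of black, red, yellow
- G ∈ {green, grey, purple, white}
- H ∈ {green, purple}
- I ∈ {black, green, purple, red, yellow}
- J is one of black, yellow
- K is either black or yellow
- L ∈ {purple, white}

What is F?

The 7 variables together cover exactly {black, green, grey, purple, red, white, yellow} — 7 values for 7 variables — and grey appears only in G's list, so G = grey.
Among the 6 still-open variables, white fits only L (and all 6 values in {black, green, purple, red, white, yellow} must be used), so L = white.
J and K between them cover only {black, yellow} — a naked pair. Remove those values from F, I.
So F = red.

red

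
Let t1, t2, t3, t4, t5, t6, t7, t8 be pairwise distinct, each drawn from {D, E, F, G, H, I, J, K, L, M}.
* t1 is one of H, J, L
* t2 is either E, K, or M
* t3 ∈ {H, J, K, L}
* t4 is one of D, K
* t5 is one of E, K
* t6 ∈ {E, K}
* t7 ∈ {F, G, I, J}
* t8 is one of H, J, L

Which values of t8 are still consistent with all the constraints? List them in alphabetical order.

t5 and t6 share exactly the 2 values {E, K}; by pigeonhole those values go to them, so strike E, K from t2, t3, t4.
t2 must be M (only option left).
t4's domain is down to {D}, so t4 = D.
t1, t3, t8 between them cover only {H, J, L} — a naked triple. Remove those values from t7.
No further eliminations apply; t8 can still be any of H, J, L.

H, J, L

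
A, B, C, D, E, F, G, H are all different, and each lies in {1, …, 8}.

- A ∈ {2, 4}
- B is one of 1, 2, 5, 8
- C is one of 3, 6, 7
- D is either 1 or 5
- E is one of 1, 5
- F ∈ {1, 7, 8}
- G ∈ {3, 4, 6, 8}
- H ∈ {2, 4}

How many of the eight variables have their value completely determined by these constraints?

A and H share exactly the 2 values {2, 4}; by pigeonhole those values go to them, so strike 2, 4 from B, G.
The 2 variables D and E are confined to {1, 5}, which locks those values in; drop them from B, F.
B has just one choice, so B = 8. Remove 8 from F, G.
F's domain is down to {7}, so F = 7. So C can't be 7.
Determined: B=8, F=7. The other variables each still have more than one consistent value. That makes 2.

2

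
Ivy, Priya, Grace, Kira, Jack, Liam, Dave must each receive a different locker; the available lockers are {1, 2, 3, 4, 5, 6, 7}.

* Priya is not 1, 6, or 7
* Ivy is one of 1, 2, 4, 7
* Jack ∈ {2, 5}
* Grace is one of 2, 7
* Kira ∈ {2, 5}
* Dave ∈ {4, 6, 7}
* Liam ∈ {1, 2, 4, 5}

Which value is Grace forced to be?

The 7 variables together cover exactly {1, 2, 3, 4, 5, 6, 7} — 7 values for 7 variables — and 3 appears only in Priya's list, so Priya = 3.
The 6 still-open variables draw from only 6 values {1, 2, 4, 5, 6, 7}, so each is used; only Dave can be 6, hence Dave = 6.
The 2 variables Kira and Jack are confined to {2, 5}, which locks those values in; drop them from Ivy, Grace, Liam.
So Grace = 7.

7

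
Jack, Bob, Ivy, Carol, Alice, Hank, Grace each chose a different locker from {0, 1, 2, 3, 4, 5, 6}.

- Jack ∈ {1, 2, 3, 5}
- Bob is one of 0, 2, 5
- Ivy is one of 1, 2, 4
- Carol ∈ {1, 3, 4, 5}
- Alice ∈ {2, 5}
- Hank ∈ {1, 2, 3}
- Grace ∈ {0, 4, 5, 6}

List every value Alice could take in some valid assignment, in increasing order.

The 7 variables together cover exactly {0, 1, 2, 3, 4, 5, 6} — 7 values for 7 variables — and 6 appears only in Grace's list, so Grace = 6.
The 6 still-open variables draw from only 6 values {0, 1, 2, 3, 4, 5}, so each is used; only Bob can be 0, hence Bob = 0.
No further eliminations apply; Alice can still be any of 2, 5.

2, 5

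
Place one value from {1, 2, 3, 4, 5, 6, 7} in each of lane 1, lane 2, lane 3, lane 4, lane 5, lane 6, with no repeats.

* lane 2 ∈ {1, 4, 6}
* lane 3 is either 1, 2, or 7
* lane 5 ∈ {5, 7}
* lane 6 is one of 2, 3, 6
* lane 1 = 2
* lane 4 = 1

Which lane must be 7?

lane 1 has just one choice, so lane 1 = 2. Eliminate 2 elsewhere: lane 3, lane 6.
lane 4 has just one choice, so lane 4 = 1. So lane 2, lane 3 can't be 1.
So 7 goes to lane 3.

lane 3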